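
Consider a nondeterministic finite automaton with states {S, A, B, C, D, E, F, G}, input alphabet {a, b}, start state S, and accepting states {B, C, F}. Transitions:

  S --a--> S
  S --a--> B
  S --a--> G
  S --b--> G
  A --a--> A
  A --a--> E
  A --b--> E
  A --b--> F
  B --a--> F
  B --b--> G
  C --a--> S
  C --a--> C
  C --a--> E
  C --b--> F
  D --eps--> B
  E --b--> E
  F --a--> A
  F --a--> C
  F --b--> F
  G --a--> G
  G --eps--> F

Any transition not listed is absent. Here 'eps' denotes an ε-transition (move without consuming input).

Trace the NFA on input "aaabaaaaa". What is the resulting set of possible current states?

{S, A, B, C, E, F, G}

Start in {S}.
Read 'a': {S} → {S, B, F, G}.
Read 'a': {S, B, F, G} → {S, A, B, C, F, G}.
Read 'a': {S, A, B, C, F, G} → {S, A, B, C, E, F, G}.
Read 'b': {S, A, B, C, E, F, G} → {E, F, G}.
Read 'a': {E, F, G} → {A, C, F, G}.
Read 'a': {A, C, F, G} → {S, A, C, E, F, G}.
Read 'a': {S, A, C, E, F, G} → {S, A, B, C, E, F, G}.
Read 'a': {S, A, B, C, E, F, G} → {S, A, B, C, E, F, G}.
Read 'a': {S, A, B, C, E, F, G} → {S, A, B, C, E, F, G}.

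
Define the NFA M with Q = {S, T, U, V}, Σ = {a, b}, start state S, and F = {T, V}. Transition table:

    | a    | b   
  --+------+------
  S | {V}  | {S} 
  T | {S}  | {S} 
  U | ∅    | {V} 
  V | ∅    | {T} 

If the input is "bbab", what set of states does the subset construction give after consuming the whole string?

{T}

Start in {S}.
Read 'b': {S} → {S}.
Read 'b': {S} → {S}.
Read 'a': {S} → {V}.
Read 'b': {V} → {T}.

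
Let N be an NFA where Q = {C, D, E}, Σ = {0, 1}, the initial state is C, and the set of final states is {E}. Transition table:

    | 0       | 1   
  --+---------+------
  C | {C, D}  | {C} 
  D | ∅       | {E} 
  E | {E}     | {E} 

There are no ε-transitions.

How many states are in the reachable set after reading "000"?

2

Start in {C}.
Read '0': C→{C, D}; now {C, D}.
Read '0': C→{C, D}, D→∅; now {C, D}.
Read '0': C→{C, D}, D→∅; now {C, D}.
That set has 2 states.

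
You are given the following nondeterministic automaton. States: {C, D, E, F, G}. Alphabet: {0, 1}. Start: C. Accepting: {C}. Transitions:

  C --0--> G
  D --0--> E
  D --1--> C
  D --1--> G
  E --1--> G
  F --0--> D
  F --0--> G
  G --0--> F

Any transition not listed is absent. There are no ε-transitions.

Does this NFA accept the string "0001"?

Yes

Start in {C}.
Read '0': {C} → {G}.
Read '0': {G} → {F}.
Read '0': {F} → {D, G}.
Read '1': {D, G} → {C, G}.
The final set {C, G} contains the accepting state C.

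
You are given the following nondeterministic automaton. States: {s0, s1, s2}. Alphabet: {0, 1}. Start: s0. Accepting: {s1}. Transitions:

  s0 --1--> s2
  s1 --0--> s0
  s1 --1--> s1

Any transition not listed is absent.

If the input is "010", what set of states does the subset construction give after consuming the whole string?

Start in {s0}.
Read '0': s0→∅; now ∅.
The set is empty and remains empty for the remaining 2 symbols.

∅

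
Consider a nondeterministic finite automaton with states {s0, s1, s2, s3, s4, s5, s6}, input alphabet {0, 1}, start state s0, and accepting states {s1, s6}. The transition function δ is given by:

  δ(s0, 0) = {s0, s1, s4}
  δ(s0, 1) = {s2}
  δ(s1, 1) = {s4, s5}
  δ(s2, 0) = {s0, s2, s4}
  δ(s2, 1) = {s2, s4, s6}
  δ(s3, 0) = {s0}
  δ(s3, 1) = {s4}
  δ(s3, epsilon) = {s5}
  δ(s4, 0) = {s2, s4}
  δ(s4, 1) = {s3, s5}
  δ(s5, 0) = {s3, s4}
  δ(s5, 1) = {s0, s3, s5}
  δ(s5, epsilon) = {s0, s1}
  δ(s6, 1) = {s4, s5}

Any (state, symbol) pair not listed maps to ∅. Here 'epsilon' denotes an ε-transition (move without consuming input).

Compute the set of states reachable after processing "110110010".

{s0, s1, s2, s3, s4, s5}

Start in {s0}.
Read '1': s0→{s2}; now {s2}.
Read '1': s2→{s2, s4, s6}; now {s2, s4, s6}.
Read '0': s2→{s0, s2, s4}, s4→{s2, s4}, s6→∅; now {s0, s2, s4}.
Read '1': s0→{s2}, s2→{s2, s4, s6}, s4→{s3, s5}; union {s2, s3, s4, s5, s6}; ε-closure = {s0, s1, s2, s3, s4, s5, s6}.
Read '1': s0→{s2}, s1→{s4, s5}, s2→{s2, s4, s6}, s3→{s4}, s4→{s3, s5}, s5→{s0, s3, s5}, s6→{s4, s5}; union {s0, s2, s3, s4, s5, s6}; ε-closure = {s0, s1, s2, s3, s4, s5, s6}.
Read '0': s0→{s0, s1, s4}, s1→∅, s2→{s0, s2, s4}, s3→{s0}, s4→{s2, s4}, s5→{s3, s4}, s6→∅; union {s0, s1, s2, s3, s4}; ε-closure = {s0, s1, s2, s3, s4, s5}.
Read '0': s0→{s0, s1, s4}, s1→∅, s2→{s0, s2, s4}, s3→{s0}, s4→{s2, s4}, s5→{s3, s4}; union {s0, s1, s2, s3, s4}; ε-closure = {s0, s1, s2, s3, s4, s5}.
Read '1': s0→{s2}, s1→{s4, s5}, s2→{s2, s4, s6}, s3→{s4}, s4→{s3, s5}, s5→{s0, s3, s5}; union {s0, s2, s3, s4, s5, s6}; ε-closure = {s0, s1, s2, s3, s4, s5, s6}.
Read '0': s0→{s0, s1, s4}, s1→∅, s2→{s0, s2, s4}, s3→{s0}, s4→{s2, s4}, s5→{s3, s4}, s6→∅; union {s0, s1, s2, s3, s4}; ε-closure = {s0, s1, s2, s3, s4, s5}.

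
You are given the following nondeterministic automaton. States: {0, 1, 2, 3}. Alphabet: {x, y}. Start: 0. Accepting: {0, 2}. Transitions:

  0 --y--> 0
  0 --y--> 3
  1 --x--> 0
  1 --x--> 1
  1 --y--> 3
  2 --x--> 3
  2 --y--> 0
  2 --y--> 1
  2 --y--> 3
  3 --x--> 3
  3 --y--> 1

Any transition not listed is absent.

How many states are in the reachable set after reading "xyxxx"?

0

Start in {0}.
Read 'x': 0→∅; now ∅.
The set is empty and remains empty for the remaining 4 symbols.
That set has 0 states.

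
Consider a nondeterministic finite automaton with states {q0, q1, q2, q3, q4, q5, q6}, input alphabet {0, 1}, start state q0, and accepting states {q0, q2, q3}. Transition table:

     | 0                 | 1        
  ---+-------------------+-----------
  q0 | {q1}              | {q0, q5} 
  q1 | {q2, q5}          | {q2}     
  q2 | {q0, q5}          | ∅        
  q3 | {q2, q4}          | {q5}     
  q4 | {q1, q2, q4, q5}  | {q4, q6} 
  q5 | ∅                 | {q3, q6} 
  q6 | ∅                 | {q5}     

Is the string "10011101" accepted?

No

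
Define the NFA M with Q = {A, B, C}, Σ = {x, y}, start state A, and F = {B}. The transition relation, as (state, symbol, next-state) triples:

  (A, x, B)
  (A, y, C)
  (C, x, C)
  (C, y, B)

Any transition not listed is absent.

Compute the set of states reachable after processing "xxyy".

Start in {A}.
Read 'x': A→{B}; now {B}.
Read 'x': B→∅; now ∅.
The set is empty and remains empty for the remaining 2 symbols.

∅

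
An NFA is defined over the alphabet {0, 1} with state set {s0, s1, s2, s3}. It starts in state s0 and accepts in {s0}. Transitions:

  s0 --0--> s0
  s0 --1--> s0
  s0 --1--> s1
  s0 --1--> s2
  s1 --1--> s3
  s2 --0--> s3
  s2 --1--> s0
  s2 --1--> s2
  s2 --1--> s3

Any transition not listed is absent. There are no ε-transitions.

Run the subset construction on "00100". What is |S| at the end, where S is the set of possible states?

Start in {s0}.
Read '0': {s0} → {s0}.
Read '0': {s0} → {s0}.
Read '1': {s0} → {s0, s1, s2}.
Read '0': {s0, s1, s2} → {s0, s3}.
Read '0': {s0, s3} → {s0}.
That set has 1 state.

1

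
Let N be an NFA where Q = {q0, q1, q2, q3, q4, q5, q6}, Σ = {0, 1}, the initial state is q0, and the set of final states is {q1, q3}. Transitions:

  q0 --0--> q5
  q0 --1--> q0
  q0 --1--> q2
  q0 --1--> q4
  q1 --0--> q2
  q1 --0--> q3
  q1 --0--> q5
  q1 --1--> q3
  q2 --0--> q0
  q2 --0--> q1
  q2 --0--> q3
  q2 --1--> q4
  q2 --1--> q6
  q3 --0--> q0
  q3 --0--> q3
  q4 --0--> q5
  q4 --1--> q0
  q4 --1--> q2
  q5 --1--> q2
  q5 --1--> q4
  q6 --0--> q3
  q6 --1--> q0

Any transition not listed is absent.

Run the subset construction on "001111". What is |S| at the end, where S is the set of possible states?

0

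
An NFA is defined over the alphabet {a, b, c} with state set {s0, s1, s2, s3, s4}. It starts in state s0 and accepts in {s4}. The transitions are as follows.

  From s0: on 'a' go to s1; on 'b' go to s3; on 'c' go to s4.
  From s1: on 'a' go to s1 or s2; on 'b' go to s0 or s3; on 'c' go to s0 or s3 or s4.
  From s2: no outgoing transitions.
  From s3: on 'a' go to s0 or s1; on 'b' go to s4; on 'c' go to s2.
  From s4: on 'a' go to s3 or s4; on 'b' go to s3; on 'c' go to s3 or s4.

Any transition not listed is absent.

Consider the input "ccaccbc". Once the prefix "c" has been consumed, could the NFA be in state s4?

Start in {s0}.
Read 'c': s0→{s4}; now {s4}.
State s4 is in {s4}.

Yes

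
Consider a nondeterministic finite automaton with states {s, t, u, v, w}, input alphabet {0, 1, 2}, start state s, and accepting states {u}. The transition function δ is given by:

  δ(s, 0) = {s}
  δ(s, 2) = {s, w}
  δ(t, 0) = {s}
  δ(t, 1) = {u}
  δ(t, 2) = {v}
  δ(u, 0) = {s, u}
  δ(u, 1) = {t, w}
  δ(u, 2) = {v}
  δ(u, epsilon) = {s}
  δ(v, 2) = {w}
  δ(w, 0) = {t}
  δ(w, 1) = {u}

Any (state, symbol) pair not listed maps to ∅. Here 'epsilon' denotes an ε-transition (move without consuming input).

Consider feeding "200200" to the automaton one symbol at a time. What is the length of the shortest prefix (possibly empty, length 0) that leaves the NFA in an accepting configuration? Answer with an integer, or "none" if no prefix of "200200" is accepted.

Start in {s}.
Read '2': s→{s, w}; now {s, w}.
Read '0': s→{s}, w→{t}; now {s, t}.
Read '0': s→{s}, t→{s}; now {s}.
Read '2': s→{s, w}; now {s, w}.
Read '0': s→{s}, w→{t}; now {s, t}.
Read '0': s→{s}, t→{s}; now {s}.
No reachable set along the way intersects F.

none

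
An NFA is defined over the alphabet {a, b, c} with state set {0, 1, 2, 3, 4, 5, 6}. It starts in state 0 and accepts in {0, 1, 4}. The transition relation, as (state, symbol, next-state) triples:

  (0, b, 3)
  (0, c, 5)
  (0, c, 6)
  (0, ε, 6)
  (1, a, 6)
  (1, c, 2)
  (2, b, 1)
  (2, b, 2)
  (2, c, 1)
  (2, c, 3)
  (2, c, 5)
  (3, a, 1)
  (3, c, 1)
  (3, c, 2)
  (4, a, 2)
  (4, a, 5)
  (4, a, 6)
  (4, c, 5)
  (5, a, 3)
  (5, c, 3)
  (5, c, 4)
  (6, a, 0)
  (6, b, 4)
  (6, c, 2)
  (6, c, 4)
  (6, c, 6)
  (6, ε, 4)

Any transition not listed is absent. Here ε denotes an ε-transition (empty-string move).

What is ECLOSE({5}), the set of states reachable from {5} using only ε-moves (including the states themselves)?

{5}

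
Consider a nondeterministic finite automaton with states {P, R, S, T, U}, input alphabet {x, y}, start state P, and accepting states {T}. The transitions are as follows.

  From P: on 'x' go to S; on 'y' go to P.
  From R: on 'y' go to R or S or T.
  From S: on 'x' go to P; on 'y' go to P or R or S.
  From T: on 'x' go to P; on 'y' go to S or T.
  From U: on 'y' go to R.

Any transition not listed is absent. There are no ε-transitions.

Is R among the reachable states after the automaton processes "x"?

No

Start in {P}.
Read 'x': {P} → {S}.
State R is not in {S}.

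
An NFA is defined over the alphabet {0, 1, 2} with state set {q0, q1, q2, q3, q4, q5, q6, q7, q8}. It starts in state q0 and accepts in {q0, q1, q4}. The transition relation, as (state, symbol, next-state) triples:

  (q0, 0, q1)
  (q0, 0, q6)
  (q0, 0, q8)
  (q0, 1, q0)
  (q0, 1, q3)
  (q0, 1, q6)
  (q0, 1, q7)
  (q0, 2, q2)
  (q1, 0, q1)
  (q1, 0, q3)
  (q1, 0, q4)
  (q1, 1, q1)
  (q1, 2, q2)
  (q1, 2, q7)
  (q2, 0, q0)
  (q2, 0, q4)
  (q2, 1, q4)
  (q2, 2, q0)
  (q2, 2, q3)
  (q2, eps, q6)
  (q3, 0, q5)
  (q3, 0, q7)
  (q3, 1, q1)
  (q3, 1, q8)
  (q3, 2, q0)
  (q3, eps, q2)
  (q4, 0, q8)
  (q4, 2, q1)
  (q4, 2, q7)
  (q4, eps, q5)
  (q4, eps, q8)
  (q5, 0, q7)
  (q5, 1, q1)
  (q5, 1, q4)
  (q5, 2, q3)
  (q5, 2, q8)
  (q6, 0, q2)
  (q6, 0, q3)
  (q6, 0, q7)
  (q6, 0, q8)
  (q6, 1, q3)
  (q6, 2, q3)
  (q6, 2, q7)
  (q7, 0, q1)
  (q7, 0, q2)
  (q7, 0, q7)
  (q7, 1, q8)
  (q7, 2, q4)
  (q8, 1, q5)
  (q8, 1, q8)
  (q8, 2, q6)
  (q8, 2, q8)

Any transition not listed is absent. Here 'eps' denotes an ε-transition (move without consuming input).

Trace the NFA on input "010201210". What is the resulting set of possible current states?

{q0, q1, q2, q3, q4, q5, q6, q7, q8}

Start in {q0}.
Read '0': {q0} → {q1, q6, q8}.
Read '1': {q1, q6, q8} → {q1, q2, q3, q5, q6, q8}.
Read '0': {q1, q2, q3, q5, q6, q8} → {q0, q1, q2, q3, q4, q5, q6, q7, q8}.
Read '2': {q0, q1, q2, q3, q4, q5, q6, q7, q8} → {q0, q1, q2, q3, q4, q5, q6, q7, q8}.
Read '0': {q0, q1, q2, q3, q4, q5, q6, q7, q8} → {q0, q1, q2, q3, q4, q5, q6, q7, q8}.
Read '1': {q0, q1, q2, q3, q4, q5, q6, q7, q8} → {q0, q1, q2, q3, q4, q5, q6, q7, q8}.
Read '2': {q0, q1, q2, q3, q4, q5, q6, q7, q8} → {q0, q1, q2, q3, q4, q5, q6, q7, q8}.
Read '1': {q0, q1, q2, q3, q4, q5, q6, q7, q8} → {q0, q1, q2, q3, q4, q5, q6, q7, q8}.
Read '0': {q0, q1, q2, q3, q4, q5, q6, q7, q8} → {q0, q1, q2, q3, q4, q5, q6, q7, q8}.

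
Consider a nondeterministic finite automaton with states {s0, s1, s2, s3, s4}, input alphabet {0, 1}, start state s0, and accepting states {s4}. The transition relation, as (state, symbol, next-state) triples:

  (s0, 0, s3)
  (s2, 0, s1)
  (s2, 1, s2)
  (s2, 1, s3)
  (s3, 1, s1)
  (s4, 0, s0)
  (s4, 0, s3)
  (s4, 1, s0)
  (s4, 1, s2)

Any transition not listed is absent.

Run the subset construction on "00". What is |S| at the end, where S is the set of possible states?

0

Start in {s0}.
Read '0': s0→{s3}; now {s3}.
Read '0': s3→∅; now ∅.
That set has 0 states.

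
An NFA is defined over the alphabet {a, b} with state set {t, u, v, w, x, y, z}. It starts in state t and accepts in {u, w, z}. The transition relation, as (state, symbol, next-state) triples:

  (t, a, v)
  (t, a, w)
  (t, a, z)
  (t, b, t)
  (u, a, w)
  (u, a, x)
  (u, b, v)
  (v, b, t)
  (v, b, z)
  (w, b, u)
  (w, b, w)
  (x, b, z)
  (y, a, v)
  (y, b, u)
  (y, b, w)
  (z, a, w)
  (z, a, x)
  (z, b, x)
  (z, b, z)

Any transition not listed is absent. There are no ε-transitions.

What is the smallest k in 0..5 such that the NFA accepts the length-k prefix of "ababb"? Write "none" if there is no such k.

Start in {t}.
Read 'a': t→{v, w, z}; now {v, w, z}.
None of the earlier sets intersect F, but {v, w, z} does.

1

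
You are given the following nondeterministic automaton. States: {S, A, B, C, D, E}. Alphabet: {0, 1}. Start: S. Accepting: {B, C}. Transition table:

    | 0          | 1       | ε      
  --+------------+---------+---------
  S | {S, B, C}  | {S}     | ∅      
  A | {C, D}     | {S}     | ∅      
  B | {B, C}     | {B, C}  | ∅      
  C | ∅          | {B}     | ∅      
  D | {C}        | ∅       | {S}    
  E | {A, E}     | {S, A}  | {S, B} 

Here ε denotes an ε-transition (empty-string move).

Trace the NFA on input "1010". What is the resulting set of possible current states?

Start in {S}.
Read '1': {S} → {S}.
Read '0': {S} → {S, B, C}.
Read '1': {S, B, C} → {S, B, C}.
Read '0': {S, B, C} → {S, B, C}.

{S, B, C}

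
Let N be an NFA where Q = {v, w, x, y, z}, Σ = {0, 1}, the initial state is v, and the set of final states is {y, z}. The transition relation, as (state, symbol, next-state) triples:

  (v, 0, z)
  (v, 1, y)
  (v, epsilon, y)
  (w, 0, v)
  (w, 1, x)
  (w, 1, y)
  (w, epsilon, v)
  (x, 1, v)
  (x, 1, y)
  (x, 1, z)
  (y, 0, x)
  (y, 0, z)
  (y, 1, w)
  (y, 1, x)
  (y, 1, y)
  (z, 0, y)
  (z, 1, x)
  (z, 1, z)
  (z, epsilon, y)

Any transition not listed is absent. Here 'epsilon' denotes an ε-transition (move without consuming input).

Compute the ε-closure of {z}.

Begin with {z}.
ε-move z → y; add y.

{y, z}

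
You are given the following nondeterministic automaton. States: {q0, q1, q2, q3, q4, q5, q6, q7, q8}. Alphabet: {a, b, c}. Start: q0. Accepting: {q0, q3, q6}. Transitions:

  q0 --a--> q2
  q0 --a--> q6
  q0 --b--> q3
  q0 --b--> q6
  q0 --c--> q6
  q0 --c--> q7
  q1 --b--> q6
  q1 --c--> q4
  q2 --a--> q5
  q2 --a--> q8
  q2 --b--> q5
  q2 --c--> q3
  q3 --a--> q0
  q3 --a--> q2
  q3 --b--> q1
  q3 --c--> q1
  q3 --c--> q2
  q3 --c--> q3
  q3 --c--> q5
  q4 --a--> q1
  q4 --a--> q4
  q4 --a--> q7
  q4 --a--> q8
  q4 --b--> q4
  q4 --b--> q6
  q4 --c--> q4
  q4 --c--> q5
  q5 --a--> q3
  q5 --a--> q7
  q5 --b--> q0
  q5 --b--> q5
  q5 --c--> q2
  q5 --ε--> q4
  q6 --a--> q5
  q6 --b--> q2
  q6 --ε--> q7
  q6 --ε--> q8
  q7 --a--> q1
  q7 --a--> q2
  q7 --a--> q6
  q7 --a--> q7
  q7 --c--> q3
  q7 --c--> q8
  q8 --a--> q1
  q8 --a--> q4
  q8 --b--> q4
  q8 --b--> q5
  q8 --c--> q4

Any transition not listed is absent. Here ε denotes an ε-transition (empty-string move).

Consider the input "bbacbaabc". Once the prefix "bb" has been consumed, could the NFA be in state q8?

No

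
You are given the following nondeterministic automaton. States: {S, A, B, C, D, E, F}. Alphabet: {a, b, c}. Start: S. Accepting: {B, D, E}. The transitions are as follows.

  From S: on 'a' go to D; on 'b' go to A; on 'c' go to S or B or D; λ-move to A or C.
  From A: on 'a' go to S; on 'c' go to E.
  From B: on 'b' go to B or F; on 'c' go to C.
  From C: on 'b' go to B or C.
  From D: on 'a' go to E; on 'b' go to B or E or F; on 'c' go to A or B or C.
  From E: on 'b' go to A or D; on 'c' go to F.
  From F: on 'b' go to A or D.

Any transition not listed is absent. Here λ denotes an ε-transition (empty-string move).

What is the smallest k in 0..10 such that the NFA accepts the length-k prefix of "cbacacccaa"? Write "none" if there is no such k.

Start: ε-closure({S}) = {S, A, C}.
Read 'c': S→{S, B, D}, A→{E}, C→∅; union {S, B, D, E}; ε-closure = {S, A, B, C, D, E}.
None of the earlier sets intersect F, but {S, A, B, C, D, E} does.

1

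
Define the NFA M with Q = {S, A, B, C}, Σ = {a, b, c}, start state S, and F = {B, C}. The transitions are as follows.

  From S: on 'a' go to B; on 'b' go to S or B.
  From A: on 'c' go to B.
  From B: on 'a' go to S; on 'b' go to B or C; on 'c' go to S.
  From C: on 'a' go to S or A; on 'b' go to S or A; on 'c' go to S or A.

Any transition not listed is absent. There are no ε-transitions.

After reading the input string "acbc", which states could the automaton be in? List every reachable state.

Start in {S}.
Read 'a': {S} → {B}.
Read 'c': {B} → {S}.
Read 'b': {S} → {S, B}.
Read 'c': {S, B} → {S}.

{S}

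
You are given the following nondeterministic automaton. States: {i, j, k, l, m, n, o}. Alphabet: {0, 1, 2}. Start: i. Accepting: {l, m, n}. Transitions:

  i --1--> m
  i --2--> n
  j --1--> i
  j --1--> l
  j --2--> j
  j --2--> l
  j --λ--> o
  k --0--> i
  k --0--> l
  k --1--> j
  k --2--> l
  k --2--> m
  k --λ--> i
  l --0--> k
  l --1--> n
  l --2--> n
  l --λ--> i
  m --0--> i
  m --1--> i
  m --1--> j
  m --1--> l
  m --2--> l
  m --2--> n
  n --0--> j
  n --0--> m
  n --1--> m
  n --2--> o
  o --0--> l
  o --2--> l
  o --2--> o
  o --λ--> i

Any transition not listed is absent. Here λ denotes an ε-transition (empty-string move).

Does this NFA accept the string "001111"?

Start in {i}.
Read '0': i→∅; now ∅.
The set is empty and remains empty for the remaining 5 symbols.
The final set ∅ contains no accepting state.

No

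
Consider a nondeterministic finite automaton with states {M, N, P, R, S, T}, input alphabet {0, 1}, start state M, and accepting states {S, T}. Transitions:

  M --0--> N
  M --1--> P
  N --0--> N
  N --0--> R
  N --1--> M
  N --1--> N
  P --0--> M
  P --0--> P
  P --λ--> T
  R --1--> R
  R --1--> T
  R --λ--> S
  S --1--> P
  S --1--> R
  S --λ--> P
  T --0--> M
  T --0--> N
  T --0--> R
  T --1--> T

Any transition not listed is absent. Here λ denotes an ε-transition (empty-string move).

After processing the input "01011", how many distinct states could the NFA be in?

6

Start in {M}.
Read '0': {M} → {N}.
Read '1': {N} → {M, N}.
Read '0': {M, N} → {N, P, R, S, T}.
Read '1': {N, P, R, S, T} → {M, N, P, R, S, T}.
Read '1': {M, N, P, R, S, T} → {M, N, P, R, S, T}.
That set has 6 states.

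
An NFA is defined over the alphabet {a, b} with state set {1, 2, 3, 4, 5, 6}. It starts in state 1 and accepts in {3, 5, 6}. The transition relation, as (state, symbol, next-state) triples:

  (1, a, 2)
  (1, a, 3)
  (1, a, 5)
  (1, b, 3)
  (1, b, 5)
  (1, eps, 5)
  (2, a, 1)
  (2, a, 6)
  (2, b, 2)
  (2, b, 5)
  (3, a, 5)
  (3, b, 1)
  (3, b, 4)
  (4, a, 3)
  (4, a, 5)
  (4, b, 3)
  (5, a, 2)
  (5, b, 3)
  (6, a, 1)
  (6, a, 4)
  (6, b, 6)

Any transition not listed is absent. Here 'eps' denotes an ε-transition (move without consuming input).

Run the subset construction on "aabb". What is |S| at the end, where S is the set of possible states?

Start: ε-closure({1}) = {1, 5}.
Read 'a': {1, 5} → {2, 3, 5}.
Read 'a': {2, 3, 5} → {1, 2, 5, 6}.
Read 'b': {1, 2, 5, 6} → {2, 3, 5, 6}.
Read 'b': {2, 3, 5, 6} → {1, 2, 3, 4, 5, 6}.
That set has 6 states.

6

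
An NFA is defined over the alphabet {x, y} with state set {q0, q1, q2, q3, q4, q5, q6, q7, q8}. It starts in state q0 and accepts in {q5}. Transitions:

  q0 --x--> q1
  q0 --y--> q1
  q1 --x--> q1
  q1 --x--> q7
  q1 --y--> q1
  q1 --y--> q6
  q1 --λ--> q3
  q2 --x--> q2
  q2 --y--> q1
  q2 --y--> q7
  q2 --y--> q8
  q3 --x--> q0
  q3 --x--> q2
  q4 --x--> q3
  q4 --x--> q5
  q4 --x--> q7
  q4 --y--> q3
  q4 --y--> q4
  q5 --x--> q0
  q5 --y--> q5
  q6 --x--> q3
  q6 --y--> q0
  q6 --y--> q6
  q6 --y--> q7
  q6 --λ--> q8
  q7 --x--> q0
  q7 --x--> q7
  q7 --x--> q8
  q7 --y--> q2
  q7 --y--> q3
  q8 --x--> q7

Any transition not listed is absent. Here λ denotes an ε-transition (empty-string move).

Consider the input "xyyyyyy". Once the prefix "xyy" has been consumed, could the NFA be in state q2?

Start in {q0}.
Read 'x': {q0} → {q1, q3}.
Read 'y': {q1, q3} → {q1, q3, q6, q8}.
Read 'y': {q1, q3, q6, q8} → {q0, q1, q3, q6, q7, q8}.
State q2 is not in {q0, q1, q3, q6, q7, q8}.

No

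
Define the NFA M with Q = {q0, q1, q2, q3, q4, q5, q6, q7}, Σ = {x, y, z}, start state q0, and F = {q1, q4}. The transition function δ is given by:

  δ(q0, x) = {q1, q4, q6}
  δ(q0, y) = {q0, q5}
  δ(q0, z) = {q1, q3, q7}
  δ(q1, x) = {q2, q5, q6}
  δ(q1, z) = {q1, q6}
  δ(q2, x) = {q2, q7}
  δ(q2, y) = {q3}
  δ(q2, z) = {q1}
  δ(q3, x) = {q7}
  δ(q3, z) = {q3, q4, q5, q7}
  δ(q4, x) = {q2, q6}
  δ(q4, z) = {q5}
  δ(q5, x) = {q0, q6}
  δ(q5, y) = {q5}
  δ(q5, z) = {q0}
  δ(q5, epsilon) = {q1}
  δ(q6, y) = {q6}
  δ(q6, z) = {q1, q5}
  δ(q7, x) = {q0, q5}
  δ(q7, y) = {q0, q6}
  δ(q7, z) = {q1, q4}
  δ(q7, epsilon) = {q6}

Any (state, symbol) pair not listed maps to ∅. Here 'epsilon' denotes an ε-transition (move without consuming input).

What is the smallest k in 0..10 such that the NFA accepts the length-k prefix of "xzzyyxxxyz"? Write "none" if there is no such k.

1

Start in {q0}.
Read 'x': q0→{q1, q4, q6}; now {q1, q4, q6}.
None of the earlier sets intersect F, but {q1, q4, q6} does.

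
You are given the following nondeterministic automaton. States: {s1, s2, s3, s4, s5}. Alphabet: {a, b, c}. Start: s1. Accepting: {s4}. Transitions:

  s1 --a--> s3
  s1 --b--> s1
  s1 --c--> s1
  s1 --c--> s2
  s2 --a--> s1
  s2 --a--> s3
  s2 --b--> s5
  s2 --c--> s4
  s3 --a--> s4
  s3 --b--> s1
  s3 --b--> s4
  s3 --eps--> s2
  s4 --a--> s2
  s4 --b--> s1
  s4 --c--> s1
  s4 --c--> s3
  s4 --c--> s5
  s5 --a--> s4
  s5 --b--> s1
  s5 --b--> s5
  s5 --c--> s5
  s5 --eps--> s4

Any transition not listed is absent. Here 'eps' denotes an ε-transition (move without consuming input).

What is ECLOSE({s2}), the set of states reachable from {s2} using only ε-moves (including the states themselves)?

{s2}

Begin with {s2}.
No ε-moves leave this set, so the closure equals the set itself.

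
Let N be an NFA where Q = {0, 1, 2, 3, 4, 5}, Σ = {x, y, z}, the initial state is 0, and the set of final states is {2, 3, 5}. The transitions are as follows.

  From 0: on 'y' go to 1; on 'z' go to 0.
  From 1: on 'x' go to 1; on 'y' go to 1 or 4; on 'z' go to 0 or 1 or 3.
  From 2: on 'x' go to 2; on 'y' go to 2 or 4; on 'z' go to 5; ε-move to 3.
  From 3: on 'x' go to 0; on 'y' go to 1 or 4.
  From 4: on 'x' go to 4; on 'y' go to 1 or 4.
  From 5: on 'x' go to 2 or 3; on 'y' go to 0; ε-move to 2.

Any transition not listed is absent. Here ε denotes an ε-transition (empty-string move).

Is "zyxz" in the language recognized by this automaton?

Yes

Start in {0}.
Read 'z': 0→{0}; now {0}.
Read 'y': 0→{1}; now {1}.
Read 'x': 1→{1}; now {1}.
Read 'z': 1→{0, 1, 3}; now {0, 1, 3}.
The final set {0, 1, 3} contains the accepting state 3.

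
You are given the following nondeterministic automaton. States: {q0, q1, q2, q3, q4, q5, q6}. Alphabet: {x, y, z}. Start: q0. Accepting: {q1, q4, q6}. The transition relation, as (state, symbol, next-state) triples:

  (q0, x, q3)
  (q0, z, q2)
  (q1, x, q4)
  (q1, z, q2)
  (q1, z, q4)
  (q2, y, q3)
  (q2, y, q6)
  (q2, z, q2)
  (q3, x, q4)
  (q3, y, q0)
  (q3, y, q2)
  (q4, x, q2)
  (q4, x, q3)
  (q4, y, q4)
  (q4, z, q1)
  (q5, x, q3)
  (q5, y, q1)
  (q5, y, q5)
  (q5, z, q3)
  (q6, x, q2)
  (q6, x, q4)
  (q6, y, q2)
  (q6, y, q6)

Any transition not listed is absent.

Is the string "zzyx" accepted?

Yes

Start in {q0}.
Read 'z': q0→{q2}; now {q2}.
Read 'z': q2→{q2}; now {q2}.
Read 'y': q2→{q3, q6}; now {q3, q6}.
Read 'x': q3→{q4}, q6→{q2, q4}; now {q2, q4}.
The final set {q2, q4} contains the accepting state q4.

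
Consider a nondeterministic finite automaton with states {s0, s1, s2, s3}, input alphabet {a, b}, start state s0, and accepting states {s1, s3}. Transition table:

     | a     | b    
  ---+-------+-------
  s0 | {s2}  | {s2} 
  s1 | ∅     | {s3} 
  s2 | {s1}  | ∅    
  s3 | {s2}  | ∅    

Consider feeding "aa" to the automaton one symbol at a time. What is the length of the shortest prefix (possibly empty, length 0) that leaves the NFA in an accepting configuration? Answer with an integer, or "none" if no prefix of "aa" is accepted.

Start in {s0}.
Read 'a': s0→{s2}; now {s2}.
Read 'a': s2→{s1}; now {s1}.
None of the earlier sets intersect F, but {s1} does.

2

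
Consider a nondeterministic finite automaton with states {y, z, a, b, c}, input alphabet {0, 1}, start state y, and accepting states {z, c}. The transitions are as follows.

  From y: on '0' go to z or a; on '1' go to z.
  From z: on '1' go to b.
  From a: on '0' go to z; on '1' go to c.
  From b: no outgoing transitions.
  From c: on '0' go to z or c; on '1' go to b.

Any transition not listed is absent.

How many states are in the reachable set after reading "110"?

0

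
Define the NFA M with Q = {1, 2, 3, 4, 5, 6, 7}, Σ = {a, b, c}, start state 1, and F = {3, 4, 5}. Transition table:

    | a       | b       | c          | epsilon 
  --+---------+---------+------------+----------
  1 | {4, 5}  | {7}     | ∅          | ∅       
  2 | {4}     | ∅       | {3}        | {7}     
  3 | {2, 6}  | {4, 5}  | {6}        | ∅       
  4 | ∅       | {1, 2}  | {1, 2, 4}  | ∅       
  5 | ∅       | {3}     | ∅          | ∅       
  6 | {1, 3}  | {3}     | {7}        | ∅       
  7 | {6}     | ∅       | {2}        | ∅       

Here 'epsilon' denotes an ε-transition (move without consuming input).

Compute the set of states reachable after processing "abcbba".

{2, 4, 5, 6, 7}

Start in {1}.
Read 'a': 1→{4, 5}; now {4, 5}.
Read 'b': 4→{1, 2}, 5→{3}; union {1, 2, 3}; ε-closure = {1, 2, 3, 7}.
Read 'c': 1→∅, 2→{3}, 3→{6}, 7→{2}; union {2, 3, 6}; ε-closure = {2, 3, 6, 7}.
Read 'b': 2→∅, 3→{4, 5}, 6→{3}, 7→∅; now {3, 4, 5}.
Read 'b': 3→{4, 5}, 4→{1, 2}, 5→{3}; union {1, 2, 3, 4, 5}; ε-closure = {1, 2, 3, 4, 5, 7}.
Read 'a': 1→{4, 5}, 2→{4}, 3→{2, 6}, 4→∅, 5→∅, 7→{6}; union {2, 4, 5, 6}; ε-closure = {2, 4, 5, 6, 7}.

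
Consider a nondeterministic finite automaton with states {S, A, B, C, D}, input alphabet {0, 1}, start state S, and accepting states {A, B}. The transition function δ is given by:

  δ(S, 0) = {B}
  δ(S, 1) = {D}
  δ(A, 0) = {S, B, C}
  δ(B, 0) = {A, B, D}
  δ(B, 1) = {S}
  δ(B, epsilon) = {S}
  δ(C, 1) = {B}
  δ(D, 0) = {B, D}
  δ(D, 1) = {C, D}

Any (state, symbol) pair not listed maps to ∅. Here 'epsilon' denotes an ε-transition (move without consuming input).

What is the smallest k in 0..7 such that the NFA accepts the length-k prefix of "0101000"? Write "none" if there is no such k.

1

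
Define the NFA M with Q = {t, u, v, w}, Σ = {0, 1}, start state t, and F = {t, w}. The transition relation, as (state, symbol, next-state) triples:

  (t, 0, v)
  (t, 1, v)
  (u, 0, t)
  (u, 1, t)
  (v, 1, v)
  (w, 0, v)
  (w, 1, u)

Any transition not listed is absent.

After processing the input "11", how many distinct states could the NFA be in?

1

Start in {t}.
Read '1': t→{v}; now {v}.
Read '1': v→{v}; now {v}.
That set has 1 state.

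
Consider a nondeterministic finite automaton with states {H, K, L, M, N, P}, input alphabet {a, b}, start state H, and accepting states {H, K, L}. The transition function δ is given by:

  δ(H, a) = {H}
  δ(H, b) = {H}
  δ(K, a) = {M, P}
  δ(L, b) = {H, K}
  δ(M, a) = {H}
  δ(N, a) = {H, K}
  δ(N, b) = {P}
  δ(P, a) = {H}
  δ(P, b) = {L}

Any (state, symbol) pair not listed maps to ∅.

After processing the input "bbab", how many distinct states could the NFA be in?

1

Start in {H}.
Read 'b': H→{H}; now {H}.
Read 'b': H→{H}; now {H}.
Read 'a': H→{H}; now {H}.
Read 'b': H→{H}; now {H}.
That set has 1 state.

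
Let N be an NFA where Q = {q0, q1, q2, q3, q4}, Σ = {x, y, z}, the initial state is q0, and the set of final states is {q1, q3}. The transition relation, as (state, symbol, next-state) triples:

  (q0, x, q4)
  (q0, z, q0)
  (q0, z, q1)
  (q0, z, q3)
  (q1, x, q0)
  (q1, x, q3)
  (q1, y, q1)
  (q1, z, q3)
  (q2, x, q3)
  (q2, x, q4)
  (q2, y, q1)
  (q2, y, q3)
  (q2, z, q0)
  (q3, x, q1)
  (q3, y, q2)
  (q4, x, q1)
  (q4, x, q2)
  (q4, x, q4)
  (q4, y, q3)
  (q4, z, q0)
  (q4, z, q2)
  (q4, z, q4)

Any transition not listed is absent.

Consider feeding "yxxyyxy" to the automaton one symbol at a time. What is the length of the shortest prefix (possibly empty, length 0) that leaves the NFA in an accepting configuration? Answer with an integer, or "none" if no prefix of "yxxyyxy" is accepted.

Start in {q0}.
Read 'y': q0→∅; now ∅.
The set is empty and remains empty for the remaining 6 symbols.
No reachable set along the way intersects F.

none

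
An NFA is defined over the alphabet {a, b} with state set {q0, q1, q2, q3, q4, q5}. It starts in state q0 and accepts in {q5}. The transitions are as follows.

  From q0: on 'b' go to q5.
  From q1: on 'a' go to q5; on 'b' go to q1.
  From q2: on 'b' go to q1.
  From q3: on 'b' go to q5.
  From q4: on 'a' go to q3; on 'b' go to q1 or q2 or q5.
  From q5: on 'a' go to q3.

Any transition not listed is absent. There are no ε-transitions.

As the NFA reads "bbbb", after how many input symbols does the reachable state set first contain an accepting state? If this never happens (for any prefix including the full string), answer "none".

1

Start in {q0}.
Read 'b': {q0} → {q5}.
None of the earlier sets intersect F, but {q5} does.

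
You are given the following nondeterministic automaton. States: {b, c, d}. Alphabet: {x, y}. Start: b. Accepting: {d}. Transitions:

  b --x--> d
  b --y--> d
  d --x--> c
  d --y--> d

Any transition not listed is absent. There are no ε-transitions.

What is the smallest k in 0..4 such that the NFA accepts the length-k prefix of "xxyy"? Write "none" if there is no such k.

1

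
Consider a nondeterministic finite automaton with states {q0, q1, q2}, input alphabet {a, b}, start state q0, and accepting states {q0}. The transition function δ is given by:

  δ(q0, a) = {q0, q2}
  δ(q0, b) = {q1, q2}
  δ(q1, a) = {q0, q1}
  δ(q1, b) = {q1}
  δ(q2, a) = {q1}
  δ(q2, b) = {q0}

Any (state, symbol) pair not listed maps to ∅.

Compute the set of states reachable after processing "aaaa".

{q0, q1, q2}

Start in {q0}.
Read 'a': {q0} → {q0, q2}.
Read 'a': {q0, q2} → {q0, q1, q2}.
Read 'a': {q0, q1, q2} → {q0, q1, q2}.
Read 'a': {q0, q1, q2} → {q0, q1, q2}.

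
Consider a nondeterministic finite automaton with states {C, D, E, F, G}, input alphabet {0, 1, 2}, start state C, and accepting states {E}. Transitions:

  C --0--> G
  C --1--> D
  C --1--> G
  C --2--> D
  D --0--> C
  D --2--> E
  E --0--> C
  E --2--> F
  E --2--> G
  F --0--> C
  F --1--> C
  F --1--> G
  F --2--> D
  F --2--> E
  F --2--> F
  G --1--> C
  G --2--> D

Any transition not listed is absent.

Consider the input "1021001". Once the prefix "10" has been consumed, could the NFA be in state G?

No

Start in {C}.
Read '1': {C} → {D, G}.
Read '0': {D, G} → {C}.
State G is not in {C}.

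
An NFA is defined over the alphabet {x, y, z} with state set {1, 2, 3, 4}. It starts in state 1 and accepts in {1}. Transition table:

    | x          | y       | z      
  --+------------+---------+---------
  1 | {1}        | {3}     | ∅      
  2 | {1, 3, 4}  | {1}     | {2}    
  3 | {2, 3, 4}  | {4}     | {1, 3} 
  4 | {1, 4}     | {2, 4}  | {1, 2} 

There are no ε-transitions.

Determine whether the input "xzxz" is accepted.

No

Start in {1}.
Read 'x': 1→{1}; now {1}.
Read 'z': 1→∅; now ∅.
The set is empty and remains empty for the remaining 2 symbols.
The final set ∅ contains no accepting state.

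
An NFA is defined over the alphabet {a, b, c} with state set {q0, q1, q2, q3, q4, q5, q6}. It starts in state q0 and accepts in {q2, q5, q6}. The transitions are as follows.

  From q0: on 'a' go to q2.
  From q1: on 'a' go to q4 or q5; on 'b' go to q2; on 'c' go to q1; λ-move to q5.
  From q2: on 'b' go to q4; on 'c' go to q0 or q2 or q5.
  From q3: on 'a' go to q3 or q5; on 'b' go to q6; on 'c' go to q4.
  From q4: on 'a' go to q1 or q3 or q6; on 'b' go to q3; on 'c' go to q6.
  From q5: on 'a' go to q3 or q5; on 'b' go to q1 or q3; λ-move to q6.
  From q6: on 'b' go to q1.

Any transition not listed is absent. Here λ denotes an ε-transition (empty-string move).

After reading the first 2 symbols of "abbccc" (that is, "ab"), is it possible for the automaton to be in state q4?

Yes

Start in {q0}.
Read 'a': {q0} → {q2}.
Read 'b': {q2} → {q4}.
State q4 is in {q4}.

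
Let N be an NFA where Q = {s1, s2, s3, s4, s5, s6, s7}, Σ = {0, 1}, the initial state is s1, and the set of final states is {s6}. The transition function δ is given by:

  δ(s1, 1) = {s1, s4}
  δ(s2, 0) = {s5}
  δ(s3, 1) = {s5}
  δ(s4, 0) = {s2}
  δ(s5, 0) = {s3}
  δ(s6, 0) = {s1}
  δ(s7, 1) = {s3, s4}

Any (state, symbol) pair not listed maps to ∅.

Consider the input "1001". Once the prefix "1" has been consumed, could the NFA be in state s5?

No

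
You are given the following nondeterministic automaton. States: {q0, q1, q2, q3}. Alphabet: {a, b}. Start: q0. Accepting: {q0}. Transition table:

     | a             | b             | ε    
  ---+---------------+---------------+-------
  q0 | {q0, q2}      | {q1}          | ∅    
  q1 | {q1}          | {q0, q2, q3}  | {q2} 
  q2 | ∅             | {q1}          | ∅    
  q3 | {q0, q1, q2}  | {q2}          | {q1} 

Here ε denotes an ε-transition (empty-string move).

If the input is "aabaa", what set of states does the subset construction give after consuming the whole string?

Start in {q0}.
Read 'a': q0→{q0, q2}; now {q0, q2}.
Read 'a': q0→{q0, q2}, q2→∅; now {q0, q2}.
Read 'b': q0→{q1}, q2→{q1}; union {q1}; ε-closure = {q1, q2}.
Read 'a': q1→{q1}, q2→∅; union {q1}; ε-closure = {q1, q2}.
Read 'a': q1→{q1}, q2→∅; union {q1}; ε-closure = {q1, q2}.

{q1, q2}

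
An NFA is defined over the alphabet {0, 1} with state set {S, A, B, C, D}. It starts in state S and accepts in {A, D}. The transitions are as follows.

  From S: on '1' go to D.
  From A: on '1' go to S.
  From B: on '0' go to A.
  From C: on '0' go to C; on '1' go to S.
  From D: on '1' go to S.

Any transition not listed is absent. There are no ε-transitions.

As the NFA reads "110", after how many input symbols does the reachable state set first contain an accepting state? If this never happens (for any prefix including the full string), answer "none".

1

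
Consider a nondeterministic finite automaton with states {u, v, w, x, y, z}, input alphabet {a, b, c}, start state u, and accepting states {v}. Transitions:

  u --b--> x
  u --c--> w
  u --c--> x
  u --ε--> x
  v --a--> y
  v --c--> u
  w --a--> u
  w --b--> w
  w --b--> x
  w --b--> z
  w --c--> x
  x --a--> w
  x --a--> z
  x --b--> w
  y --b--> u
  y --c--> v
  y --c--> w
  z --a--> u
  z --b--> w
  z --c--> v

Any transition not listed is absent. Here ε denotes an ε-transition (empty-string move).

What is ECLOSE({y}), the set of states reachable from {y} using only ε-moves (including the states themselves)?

{y}

Begin with {y}.
No ε-moves leave this set, so the closure equals the set itself.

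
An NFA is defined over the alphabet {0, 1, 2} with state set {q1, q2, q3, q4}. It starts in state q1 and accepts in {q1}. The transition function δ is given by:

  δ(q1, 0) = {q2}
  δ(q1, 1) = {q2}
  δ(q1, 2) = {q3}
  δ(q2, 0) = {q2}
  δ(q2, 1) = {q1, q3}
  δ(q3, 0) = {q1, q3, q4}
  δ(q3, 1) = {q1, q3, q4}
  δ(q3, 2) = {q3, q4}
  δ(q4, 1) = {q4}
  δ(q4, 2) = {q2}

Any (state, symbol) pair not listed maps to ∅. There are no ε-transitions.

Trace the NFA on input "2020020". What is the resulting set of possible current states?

{q1, q2, q3, q4}

Start in {q1}.
Read '2': {q1} → {q3}.
Read '0': {q3} → {q1, q3, q4}.
Read '2': {q1, q3, q4} → {q2, q3, q4}.
Read '0': {q2, q3, q4} → {q1, q2, q3, q4}.
Read '0': {q1, q2, q3, q4} → {q1, q2, q3, q4}.
Read '2': {q1, q2, q3, q4} → {q2, q3, q4}.
Read '0': {q2, q3, q4} → {q1, q2, q3, q4}.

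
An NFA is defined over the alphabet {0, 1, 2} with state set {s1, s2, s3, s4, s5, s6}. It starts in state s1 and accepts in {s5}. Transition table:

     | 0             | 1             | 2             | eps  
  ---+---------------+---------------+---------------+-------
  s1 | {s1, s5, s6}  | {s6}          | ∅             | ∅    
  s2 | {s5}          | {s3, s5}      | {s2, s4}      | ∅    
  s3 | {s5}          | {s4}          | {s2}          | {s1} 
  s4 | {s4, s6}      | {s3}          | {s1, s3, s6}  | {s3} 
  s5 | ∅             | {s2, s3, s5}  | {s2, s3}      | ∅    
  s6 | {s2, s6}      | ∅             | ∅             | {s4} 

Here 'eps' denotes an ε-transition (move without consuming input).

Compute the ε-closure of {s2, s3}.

Begin with {s2, s3}.
ε-move s3 → s1; add s1.

{s1, s2, s3}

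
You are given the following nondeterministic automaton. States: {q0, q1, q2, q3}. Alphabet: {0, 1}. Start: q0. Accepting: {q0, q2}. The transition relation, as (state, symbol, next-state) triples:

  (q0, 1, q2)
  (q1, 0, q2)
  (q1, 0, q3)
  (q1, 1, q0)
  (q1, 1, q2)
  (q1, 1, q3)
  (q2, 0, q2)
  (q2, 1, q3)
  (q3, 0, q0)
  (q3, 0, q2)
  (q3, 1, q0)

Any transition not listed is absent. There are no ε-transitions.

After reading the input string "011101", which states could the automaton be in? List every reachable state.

Start in {q0}.
Read '0': q0→∅; now ∅.
The set is empty and remains empty for the remaining 5 symbols.

∅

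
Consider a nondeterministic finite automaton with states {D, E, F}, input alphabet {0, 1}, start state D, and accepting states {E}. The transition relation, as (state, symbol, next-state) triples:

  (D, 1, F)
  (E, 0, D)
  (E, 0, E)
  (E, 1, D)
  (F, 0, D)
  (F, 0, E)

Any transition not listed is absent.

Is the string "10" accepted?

Yes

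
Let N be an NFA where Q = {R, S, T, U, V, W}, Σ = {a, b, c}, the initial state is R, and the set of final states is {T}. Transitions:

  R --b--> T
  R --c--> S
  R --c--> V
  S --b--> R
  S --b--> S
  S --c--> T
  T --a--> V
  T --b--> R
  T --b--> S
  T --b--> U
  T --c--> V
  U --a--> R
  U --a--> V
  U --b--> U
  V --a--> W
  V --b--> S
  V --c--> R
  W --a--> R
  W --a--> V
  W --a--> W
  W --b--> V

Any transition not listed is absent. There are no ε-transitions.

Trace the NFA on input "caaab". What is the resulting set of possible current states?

{S, T, V}

Start in {R}.
Read 'c': {R} → {S, V}.
Read 'a': {S, V} → {W}.
Read 'a': {W} → {R, V, W}.
Read 'a': {R, V, W} → {R, V, W}.
Read 'b': {R, V, W} → {S, T, V}.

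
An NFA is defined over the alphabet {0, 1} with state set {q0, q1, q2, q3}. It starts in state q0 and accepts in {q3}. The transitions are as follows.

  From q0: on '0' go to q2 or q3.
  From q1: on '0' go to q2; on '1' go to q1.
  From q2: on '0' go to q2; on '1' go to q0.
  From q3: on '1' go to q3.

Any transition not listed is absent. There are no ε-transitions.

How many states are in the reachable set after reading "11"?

0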